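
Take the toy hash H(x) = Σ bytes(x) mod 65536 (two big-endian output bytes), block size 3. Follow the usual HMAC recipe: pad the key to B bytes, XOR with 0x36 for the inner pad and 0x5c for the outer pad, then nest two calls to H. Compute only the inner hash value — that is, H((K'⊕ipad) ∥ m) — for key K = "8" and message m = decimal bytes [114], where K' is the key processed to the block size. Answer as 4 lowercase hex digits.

Key "8" = 38 is 1 byte ≤ B = 3; zero-pad to 3 bytes: K' = 38 00 00.
K' ⊕ ipad = 0e 36 36.
Inner input = 0e 36 36 ∥ 72.
Inner hash: sum = 14+54+54+114 = 236 → 00 ec.

00ec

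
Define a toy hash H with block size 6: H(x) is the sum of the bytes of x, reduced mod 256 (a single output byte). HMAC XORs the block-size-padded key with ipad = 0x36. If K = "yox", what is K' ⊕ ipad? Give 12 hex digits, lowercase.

4f594e363636

Key "yox" = 79 6f 78 is 3 bytes ≤ B = 6; zero-pad to 6 bytes: K' = 79 6f 78 00 00 00.
XOR each byte with 0x36: 79⊕36=4f, 6f⊕36=59, 78⊕36=4e, 00⊕36=36, 00⊕36=36, 00⊕36=36.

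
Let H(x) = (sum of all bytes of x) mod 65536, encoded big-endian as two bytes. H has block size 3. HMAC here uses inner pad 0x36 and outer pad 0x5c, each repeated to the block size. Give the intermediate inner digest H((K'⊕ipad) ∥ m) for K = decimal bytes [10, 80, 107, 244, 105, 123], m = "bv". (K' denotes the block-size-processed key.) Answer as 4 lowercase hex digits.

Key decimal bytes [10, 80, 107, 244, 105, 123] = 0a 50 6b f4 69 7b is 6 bytes > B = 3, so hash it first: H(key) = 02 9d, then zero-pad to 3 bytes: K' = 02 9d 00.
K' ⊕ ipad = 34 ab 36.
Inner input = 34 ab 36 ∥ 62 76.
Inner hash: sum = 52+171+54+98+118 = 493 → 01 ed.

01ed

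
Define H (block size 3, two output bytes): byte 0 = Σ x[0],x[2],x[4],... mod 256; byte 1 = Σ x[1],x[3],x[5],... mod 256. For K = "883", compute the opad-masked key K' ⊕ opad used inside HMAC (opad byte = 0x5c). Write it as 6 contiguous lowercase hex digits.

64646f

Key "883" = 38 38 33 is exactly B = 3 bytes: K' = 38 38 33.
XOR each byte with 0x5c: 38⊕5c=64, 38⊕5c=64, 33⊕5c=6f.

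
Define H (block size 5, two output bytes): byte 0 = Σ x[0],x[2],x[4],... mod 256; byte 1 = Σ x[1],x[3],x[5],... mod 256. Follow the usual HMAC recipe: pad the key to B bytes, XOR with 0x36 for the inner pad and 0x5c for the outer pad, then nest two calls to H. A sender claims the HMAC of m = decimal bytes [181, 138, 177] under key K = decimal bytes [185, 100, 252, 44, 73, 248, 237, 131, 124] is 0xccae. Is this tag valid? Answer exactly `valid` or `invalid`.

Key decimal bytes [185, 100, 252, 44, 73, 248, 237, 131, 124] = b9 64 fc 2c 49 f8 ed 83 7c is 9 bytes > B = 5, so hash it first: H(key) = 67 0b, then zero-pad to 5 bytes: K' = 67 0b 00 00 00.
K' ⊕ ipad = 51 3d 36 36 36; K' ⊕ opad = 3b 57 5c 5c 5c.
Inner hash: even-index sum = 327 mod 256 = 71; odd-index sum = 473 mod 256 = 217 → 47 d9.
Outer hash (recomputed tag): even-index sum = 460 mod 256 = 204; odd-index sum = 250 mod 256 = 250 → cc fa.
Recomputed tag = ccfa; claimed = ccae → mismatch.

invalid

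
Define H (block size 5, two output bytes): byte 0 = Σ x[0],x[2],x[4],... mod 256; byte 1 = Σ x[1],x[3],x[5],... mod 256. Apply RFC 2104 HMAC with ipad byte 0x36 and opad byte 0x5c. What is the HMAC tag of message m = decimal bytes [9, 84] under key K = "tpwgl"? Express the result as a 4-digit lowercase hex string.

2398

Key "tpwgl" = 74 70 77 67 6c is exactly B = 5 bytes: K' = 74 70 77 67 6c.
K' ⊕ ipad = 42 46 41 51 5a.  K' ⊕ opad = 28 2c 2b 3b 30.
Inner input = (K'⊕ipad) ∥ m = 42 46 41 51 5a ∥ 09 54.
Inner hash: even-index sum = 305 mod 256 = 49; odd-index sum = 160 mod 256 = 160 → 31 a0.
Outer input = (K'⊕opad) ∥ inner = 28 2c 2b 3b 30 ∥ 31 a0.
Outer hash (tag): even-index sum = 291 mod 256 = 35; odd-index sum = 152 mod 256 = 152 → 23 98.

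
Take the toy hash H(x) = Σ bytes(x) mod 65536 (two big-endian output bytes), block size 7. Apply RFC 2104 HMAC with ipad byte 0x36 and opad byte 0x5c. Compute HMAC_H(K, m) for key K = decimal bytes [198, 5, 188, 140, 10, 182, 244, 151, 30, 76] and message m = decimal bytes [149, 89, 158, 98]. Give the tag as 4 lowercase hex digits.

02e8

Key decimal bytes [198, 5, 188, 140, 10, 182, 244, 151, 30, 76] = c6 05 bc 8c 0a b6 f4 97 1e 4c is 10 bytes > B = 7, so hash it first: H(key) = 04 c8, then zero-pad to 7 bytes: K' = 04 c8 00 00 00 00 00.
K' ⊕ ipad = 32 fe 36 36 36 36 36.  K' ⊕ opad = 58 94 5c 5c 5c 5c 5c.
Inner input = (K'⊕ipad) ∥ m = 32 fe 36 36 36 36 36 ∥ 95 59 9e 62.
Inner hash: sum = 50+254+54+54+54+54+54+149+89+158+98 = 1068 → 04 2c.
Outer input = (K'⊕opad) ∥ inner = 58 94 5c 5c 5c 5c 5c ∥ 04 2c.
Outer hash (tag): sum = 88+148+92+92+92+92+92+4+44 = 744 → 02 e8.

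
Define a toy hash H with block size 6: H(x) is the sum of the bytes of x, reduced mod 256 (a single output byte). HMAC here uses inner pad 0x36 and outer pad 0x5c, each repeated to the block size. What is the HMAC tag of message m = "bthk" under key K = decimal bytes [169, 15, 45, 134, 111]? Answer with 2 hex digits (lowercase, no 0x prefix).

fd

Key decimal bytes [169, 15, 45, 134, 111] = a9 0f 2d 86 6f is 5 bytes ≤ B = 6; zero-pad to 6 bytes: K' = a9 0f 2d 86 6f 00.
K' ⊕ ipad = 9f 39 1b b0 59 36.  K' ⊕ opad = f5 53 71 da 33 5c.
Inner input = (K'⊕ipad) ∥ m = 9f 39 1b b0 59 36 ∥ 62 74 68 6b.
Inner hash: sum = 159+57+27+176+89+54+98+116+104+107 = 987; mod 256 = 219 → db.
Outer input = (K'⊕opad) ∥ inner = f5 53 71 da 33 5c ∥ db.
Outer hash (tag): sum = 245+83+113+218+51+92+219 = 1021; mod 256 = 253 → fd.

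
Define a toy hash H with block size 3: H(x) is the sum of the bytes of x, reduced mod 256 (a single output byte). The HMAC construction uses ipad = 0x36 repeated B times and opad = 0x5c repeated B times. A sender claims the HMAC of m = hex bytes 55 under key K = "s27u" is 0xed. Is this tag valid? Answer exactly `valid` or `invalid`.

valid

Key "s27u" = 73 32 37 75 is 4 bytes > B = 3, so hash it first: H(key) = 51, then zero-pad to 3 bytes: K' = 51 00 00.
K' ⊕ ipad = 67 36 36; K' ⊕ opad = 0d 5c 5c.
Inner hash: sum = 103+54+54+85 = 296; mod 256 = 40 → 28.
Outer hash (recomputed tag): sum = 13+92+92+40 = 237 → ed.
Recomputed tag = ed; claimed = ed → match.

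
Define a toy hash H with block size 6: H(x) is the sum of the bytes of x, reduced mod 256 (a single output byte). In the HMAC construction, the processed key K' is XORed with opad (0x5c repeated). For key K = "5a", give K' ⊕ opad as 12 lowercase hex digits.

Key "5a" = 35 61 is 2 bytes ≤ B = 6; zero-pad to 6 bytes: K' = 35 61 00 00 00 00.
XOR each byte with 0x5c: 35⊕5c=69, 61⊕5c=3d, 00⊕5c=5c, 00⊕5c=5c, 00⊕5c=5c, 00⊕5c=5c.

693d5c5c5c5c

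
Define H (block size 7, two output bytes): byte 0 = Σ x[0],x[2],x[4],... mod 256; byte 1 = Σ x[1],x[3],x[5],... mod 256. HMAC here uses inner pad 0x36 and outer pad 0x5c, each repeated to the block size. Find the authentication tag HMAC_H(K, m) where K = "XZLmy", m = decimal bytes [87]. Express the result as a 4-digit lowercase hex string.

Key "XZLmy" = 58 5a 4c 6d 79 is 5 bytes ≤ B = 7; zero-pad to 7 bytes: K' = 58 5a 4c 6d 79 00 00.
K' ⊕ ipad = 6e 6c 7a 5b 4f 36 36.  K' ⊕ opad = 04 06 10 31 25 5c 5c.
Inner input = (K'⊕ipad) ∥ m = 6e 6c 7a 5b 4f 36 36 ∥ 57.
Inner hash: even-index sum = 365 mod 256 = 109; odd-index sum = 340 mod 256 = 84 → 6d 54.
Outer input = (K'⊕opad) ∥ inner = 04 06 10 31 25 5c 5c ∥ 6d 54.
Outer hash (tag): even-index sum = 233 mod 256 = 233; odd-index sum = 256 mod 256 = 0 → e9 00.

e900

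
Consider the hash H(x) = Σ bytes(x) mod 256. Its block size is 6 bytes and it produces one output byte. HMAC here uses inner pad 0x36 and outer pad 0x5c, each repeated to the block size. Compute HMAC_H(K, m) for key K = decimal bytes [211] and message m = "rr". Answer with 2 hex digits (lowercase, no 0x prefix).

Key decimal bytes [211] = d3 is 1 byte ≤ B = 6; zero-pad to 6 bytes: K' = d3 00 00 00 00 00.
K' ⊕ ipad = e5 36 36 36 36 36.  K' ⊕ opad = 8f 5c 5c 5c 5c 5c.
Inner input = (K'⊕ipad) ∥ m = e5 36 36 36 36 36 ∥ 72 72.
Inner hash: sum = 229+54+54+54+54+54+114+114 = 727; mod 256 = 215 → d7.
Outer input = (K'⊕opad) ∥ inner = 8f 5c 5c 5c 5c 5c ∥ d7.
Outer hash (tag): sum = 143+92+92+92+92+92+215 = 818; mod 256 = 50 → 32.

32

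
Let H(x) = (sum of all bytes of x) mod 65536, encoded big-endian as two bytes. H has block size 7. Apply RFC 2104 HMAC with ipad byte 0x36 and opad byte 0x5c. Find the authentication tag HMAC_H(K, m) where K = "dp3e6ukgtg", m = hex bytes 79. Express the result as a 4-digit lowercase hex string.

0373

Key "dp3e6ukgtg" = 64 70 33 65 36 75 6b 67 74 67 is 10 bytes > B = 7, so hash it first: H(key) = 03 c4, then zero-pad to 7 bytes: K' = 03 c4 00 00 00 00 00.
K' ⊕ ipad = 35 f2 36 36 36 36 36.  K' ⊕ opad = 5f 98 5c 5c 5c 5c 5c.
Inner input = (K'⊕ipad) ∥ m = 35 f2 36 36 36 36 36 ∥ 79.
Inner hash: sum = 53+242+54+54+54+54+54+121 = 686 → 02 ae.
Outer input = (K'⊕opad) ∥ inner = 5f 98 5c 5c 5c 5c 5c ∥ 02 ae.
Outer hash (tag): sum = 95+152+92+92+92+92+92+2+174 = 883 → 03 73.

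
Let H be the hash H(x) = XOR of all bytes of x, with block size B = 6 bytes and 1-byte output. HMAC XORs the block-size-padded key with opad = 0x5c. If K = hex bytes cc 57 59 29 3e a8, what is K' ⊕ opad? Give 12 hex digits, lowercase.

Key hex bytes cc 57 59 29 3e a8 is exactly B = 6 bytes: K' = cc 57 59 29 3e a8.
XOR each byte with 0x5c: cc⊕5c=90, 57⊕5c=0b, 59⊕5c=05, 29⊕5c=75, 3e⊕5c=62, a8⊕5c=f4.

900b057562f4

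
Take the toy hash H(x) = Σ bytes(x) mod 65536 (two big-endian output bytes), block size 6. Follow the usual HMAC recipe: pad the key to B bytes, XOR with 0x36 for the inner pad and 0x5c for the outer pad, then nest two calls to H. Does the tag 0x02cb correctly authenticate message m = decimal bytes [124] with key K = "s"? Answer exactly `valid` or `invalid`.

Key "s" = 73 is 1 byte ≤ B = 6; zero-pad to 6 bytes: K' = 73 00 00 00 00 00.
K' ⊕ ipad = 45 36 36 36 36 36; K' ⊕ opad = 2f 5c 5c 5c 5c 5c.
Inner hash: sum = 69+54+54+54+54+54+124 = 463 → 01 cf.
Outer hash (recomputed tag): sum = 47+92+92+92+92+92+1+207 = 715 → 02 cb.
Recomputed tag = 02cb; claimed = 02cb → match.

valid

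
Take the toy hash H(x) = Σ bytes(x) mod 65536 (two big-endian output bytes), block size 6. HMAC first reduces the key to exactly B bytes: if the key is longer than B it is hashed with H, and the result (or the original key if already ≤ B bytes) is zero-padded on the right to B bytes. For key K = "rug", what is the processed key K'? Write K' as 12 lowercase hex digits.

727567000000

Key "rug" = 72 75 67 is 3 bytes ≤ B = 6; zero-pad to 6 bytes: K' = 72 75 67 00 00 00.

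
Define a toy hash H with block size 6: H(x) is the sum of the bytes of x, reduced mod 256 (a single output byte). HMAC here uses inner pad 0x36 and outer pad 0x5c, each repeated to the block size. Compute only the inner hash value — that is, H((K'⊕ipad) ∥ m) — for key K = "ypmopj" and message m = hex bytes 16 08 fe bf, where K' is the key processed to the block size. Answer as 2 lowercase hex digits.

c6

Key "ypmopj" = 79 70 6d 6f 70 6a is exactly B = 6 bytes: K' = 79 70 6d 6f 70 6a.
K' ⊕ ipad = 4f 46 5b 59 46 5c.
Inner input = 4f 46 5b 59 46 5c ∥ 16 08 fe bf.
Inner hash: sum = 79+70+91+89+70+92+22+8+254+191 = 966; mod 256 = 198 → c6.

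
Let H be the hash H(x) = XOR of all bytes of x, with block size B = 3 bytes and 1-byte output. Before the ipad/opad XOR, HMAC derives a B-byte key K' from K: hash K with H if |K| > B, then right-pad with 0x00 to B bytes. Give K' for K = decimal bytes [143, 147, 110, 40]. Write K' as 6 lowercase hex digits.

5a0000

|K| = 4 > B = 3, so first hash the key.
H(K): XOR 8f⊕93⊕6e⊕28 = 5a.
Zero-pad H(K) = 5a to 3 bytes: K' = 5a 00 00.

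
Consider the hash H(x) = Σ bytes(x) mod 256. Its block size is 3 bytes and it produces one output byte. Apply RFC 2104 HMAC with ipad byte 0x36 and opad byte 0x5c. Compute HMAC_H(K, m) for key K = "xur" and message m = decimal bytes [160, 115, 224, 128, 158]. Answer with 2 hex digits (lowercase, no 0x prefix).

Key "xur" = 78 75 72 is exactly B = 3 bytes: K' = 78 75 72.
K' ⊕ ipad = 4e 43 44.  K' ⊕ opad = 24 29 2e.
Inner input = (K'⊕ipad) ∥ m = 4e 43 44 ∥ a0 73 e0 80 9e.
Inner hash: sum = 78+67+68+160+115+224+128+158 = 998; mod 256 = 230 → e6.
Outer input = (K'⊕opad) ∥ inner = 24 29 2e ∥ e6.
Outer hash (tag): sum = 36+41+46+230 = 353; mod 256 = 97 → 61.

61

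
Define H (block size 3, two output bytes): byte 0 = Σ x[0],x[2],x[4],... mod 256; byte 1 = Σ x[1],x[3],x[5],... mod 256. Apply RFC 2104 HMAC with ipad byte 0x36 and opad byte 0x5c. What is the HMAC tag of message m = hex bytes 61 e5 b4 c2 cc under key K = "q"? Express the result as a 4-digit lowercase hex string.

a080

Key "q" = 71 is 1 byte ≤ B = 3; zero-pad to 3 bytes: K' = 71 00 00.
K' ⊕ ipad = 47 36 36.  K' ⊕ opad = 2d 5c 5c.
Inner input = (K'⊕ipad) ∥ m = 47 36 36 ∥ 61 e5 b4 c2 cc.
Inner hash: even-index sum = 548 mod 256 = 36; odd-index sum = 535 mod 256 = 23 → 24 17.
Outer input = (K'⊕opad) ∥ inner = 2d 5c 5c ∥ 24 17.
Outer hash (tag): even-index sum = 160 mod 256 = 160; odd-index sum = 128 mod 256 = 128 → a0 80.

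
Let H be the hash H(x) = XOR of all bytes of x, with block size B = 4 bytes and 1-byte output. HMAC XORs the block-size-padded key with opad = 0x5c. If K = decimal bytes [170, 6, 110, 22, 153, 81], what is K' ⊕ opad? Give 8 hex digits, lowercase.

405c5c5c

Key decimal bytes [170, 6, 110, 22, 153, 81] = aa 06 6e 16 99 51 is 6 bytes > B = 4, so hash it first: H(key) = 1c, then zero-pad to 4 bytes: K' = 1c 00 00 00.
XOR each byte with 0x5c: 1c⊕5c=40, 00⊕5c=5c, 00⊕5c=5c, 00⊕5c=5c.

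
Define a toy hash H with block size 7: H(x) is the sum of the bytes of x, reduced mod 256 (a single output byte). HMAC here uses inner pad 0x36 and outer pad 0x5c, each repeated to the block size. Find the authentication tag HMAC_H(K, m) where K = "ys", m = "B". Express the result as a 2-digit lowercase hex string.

Key "ys" = 79 73 is 2 bytes ≤ B = 7; zero-pad to 7 bytes: K' = 79 73 00 00 00 00 00.
K' ⊕ ipad = 4f 45 36 36 36 36 36.  K' ⊕ opad = 25 2f 5c 5c 5c 5c 5c.
Inner input = (K'⊕ipad) ∥ m = 4f 45 36 36 36 36 36 ∥ 42.
Inner hash: sum = 79+69+54+54+54+54+54+66 = 484; mod 256 = 228 → e4.
Outer input = (K'⊕opad) ∥ inner = 25 2f 5c 5c 5c 5c 5c ∥ e4.
Outer hash (tag): sum = 37+47+92+92+92+92+92+228 = 772; mod 256 = 4 → 04.

04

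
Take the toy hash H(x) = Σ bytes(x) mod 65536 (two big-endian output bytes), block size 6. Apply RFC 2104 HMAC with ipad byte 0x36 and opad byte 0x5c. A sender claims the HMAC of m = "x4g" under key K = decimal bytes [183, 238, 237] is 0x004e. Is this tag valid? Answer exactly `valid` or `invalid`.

invalid

Key decimal bytes [183, 238, 237] = b7 ee ed is 3 bytes ≤ B = 6; zero-pad to 6 bytes: K' = b7 ee ed 00 00 00.
K' ⊕ ipad = 81 d8 db 36 36 36; K' ⊕ opad = eb b2 b1 5c 5c 5c.
Inner hash: sum = 129+216+219+54+54+54+120+52+103 = 1001 → 03 e9.
Outer hash (recomputed tag): sum = 235+178+177+92+92+92+3+233 = 1102 → 04 4e.
Recomputed tag = 044e; claimed = 004e → mismatch.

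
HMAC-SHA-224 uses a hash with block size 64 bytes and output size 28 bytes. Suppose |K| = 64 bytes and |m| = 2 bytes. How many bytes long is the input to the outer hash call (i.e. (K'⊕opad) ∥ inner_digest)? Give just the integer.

Key is 64 ≤ 64 bytes, zero-padded: |K'| = 64.
Outer input = (K'⊕opad) ∥ H(inner) → 64 + 28 = 92 bytes.

92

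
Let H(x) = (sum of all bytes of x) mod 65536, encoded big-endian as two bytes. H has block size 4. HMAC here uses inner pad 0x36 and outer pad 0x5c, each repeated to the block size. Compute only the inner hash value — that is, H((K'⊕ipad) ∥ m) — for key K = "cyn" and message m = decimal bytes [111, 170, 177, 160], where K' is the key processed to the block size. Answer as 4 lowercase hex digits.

039c

Key "cyn" = 63 79 6e is 3 bytes ≤ B = 4; zero-pad to 4 bytes: K' = 63 79 6e 00.
K' ⊕ ipad = 55 4f 58 36.
Inner input = 55 4f 58 36 ∥ 6f aa b1 a0.
Inner hash: sum = 85+79+88+54+111+170+177+160 = 924 → 03 9c.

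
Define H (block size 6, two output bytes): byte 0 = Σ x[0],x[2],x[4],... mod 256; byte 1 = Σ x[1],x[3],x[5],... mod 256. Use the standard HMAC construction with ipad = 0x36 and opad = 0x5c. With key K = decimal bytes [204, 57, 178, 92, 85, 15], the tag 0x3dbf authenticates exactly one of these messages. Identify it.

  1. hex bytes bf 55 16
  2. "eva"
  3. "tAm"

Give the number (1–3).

1

Key decimal bytes [204, 57, 178, 92, 85, 15] = cc 39 b2 5c 55 0f is exactly B = 6 bytes: K' = cc 39 b2 5c 55 0f.
K' ⊕ ipad = fa 0f 84 6a 63 39; K' ⊕ opad = 90 65 ee 00 09 53.
m1: inner = H(fa 0f 84 6a 63 39 bf 55 16) = b6 07; tag = H(90 65 ee 00 09 53 b6 07) = 3dbf ← matches
m2: inner = H(fa 0f 84 6a 63 39 65 76 61) = a7 28; tag = H(90 65 ee 00 09 53 a7 28) = 2ee0
m3: inner = H(fa 0f 84 6a 63 39 74 41 6d) = c2 f3; tag = H(90 65 ee 00 09 53 c2 f3) = 49ab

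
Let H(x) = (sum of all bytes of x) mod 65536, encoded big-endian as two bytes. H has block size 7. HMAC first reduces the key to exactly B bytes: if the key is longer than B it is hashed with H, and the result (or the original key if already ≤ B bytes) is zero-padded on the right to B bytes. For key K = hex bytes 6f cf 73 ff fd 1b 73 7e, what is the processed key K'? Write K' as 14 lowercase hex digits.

04b90000000000

|K| = 8 > B = 7, so first hash the key.
H(K): sum = 111+207+115+255+253+27+115+126 = 1209 → 04 b9.
Zero-pad H(K) = 04 b9 to 7 bytes: K' = 04 b9 00 00 00 00 00.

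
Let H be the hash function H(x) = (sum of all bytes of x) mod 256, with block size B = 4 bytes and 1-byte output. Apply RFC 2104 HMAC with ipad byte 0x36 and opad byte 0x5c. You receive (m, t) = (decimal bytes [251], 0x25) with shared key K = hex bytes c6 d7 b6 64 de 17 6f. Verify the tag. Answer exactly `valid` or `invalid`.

valid

Key hex bytes c6 d7 b6 64 de 17 6f is 7 bytes > B = 4, so hash it first: H(key) = 1b, then zero-pad to 4 bytes: K' = 1b 00 00 00.
K' ⊕ ipad = 2d 36 36 36; K' ⊕ opad = 47 5c 5c 5c.
Inner hash: sum = 45+54+54+54+251 = 458; mod 256 = 202 → ca.
Outer hash (recomputed tag): sum = 71+92+92+92+202 = 549; mod 256 = 37 → 25.
Recomputed tag = 25; claimed = 25 → match.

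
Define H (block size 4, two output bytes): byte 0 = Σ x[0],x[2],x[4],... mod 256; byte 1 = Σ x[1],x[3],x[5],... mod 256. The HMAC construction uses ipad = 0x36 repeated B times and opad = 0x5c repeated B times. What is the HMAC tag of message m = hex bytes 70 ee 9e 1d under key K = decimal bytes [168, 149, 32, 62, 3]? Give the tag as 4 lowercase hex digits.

Key decimal bytes [168, 149, 32, 62, 3] = a8 95 20 3e 03 is 5 bytes > B = 4, so hash it first: H(key) = cb d3, then zero-pad to 4 bytes: K' = cb d3 00 00.
K' ⊕ ipad = fd e5 36 36.  K' ⊕ opad = 97 8f 5c 5c.
Inner input = (K'⊕ipad) ∥ m = fd e5 36 36 ∥ 70 ee 9e 1d.
Inner hash: even-index sum = 577 mod 256 = 65; odd-index sum = 550 mod 256 = 38 → 41 26.
Outer input = (K'⊕opad) ∥ inner = 97 8f 5c 5c ∥ 41 26.
Outer hash (tag): even-index sum = 308 mod 256 = 52; odd-index sum = 273 mod 256 = 17 → 34 11.

3411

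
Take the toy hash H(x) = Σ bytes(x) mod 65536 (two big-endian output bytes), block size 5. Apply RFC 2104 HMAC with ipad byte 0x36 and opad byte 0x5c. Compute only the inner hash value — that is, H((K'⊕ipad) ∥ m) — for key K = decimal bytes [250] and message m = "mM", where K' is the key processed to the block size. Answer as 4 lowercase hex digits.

Key decimal bytes [250] = fa is 1 byte ≤ B = 5; zero-pad to 5 bytes: K' = fa 00 00 00 00.
K' ⊕ ipad = cc 36 36 36 36.
Inner input = cc 36 36 36 36 ∥ 6d 4d.
Inner hash: sum = 204+54+54+54+54+109+77 = 606 → 02 5e.

025e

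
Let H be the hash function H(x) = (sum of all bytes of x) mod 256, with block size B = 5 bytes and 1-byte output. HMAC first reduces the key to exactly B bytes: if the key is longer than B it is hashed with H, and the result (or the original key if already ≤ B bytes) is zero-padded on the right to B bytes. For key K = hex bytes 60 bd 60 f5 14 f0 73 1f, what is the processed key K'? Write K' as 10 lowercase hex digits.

|K| = 8 > B = 5, so first hash the key.
H(K): sum = 96+189+96+245+20+240+115+31 = 1032; mod 256 = 8 → 08.
Zero-pad H(K) = 08 to 5 bytes: K' = 08 00 00 00 00.

0800000000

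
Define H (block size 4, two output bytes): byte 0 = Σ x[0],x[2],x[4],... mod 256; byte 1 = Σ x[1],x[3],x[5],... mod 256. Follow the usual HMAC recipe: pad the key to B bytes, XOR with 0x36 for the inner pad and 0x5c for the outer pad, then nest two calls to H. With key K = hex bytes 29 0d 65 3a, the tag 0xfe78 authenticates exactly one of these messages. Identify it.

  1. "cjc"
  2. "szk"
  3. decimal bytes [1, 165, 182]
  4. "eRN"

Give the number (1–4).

2

Key hex bytes 29 0d 65 3a is exactly B = 4 bytes: K' = 29 0d 65 3a.
K' ⊕ ipad = 1f 3b 53 0c; K' ⊕ opad = 75 51 39 66.
m1: inner = H(1f 3b 53 0c 63 6a 63) = 38 b1; tag = H(75 51 39 66 38 b1) = e668
m2: inner = H(1f 3b 53 0c 73 7a 6b) = 50 c1; tag = H(75 51 39 66 50 c1) = fe78 ← matches
m3: inner = H(1f 3b 53 0c 01 a5 b6) = 29 ec; tag = H(75 51 39 66 29 ec) = d7a3
m4: inner = H(1f 3b 53 0c 65 52 4e) = 25 99; tag = H(75 51 39 66 25 99) = d350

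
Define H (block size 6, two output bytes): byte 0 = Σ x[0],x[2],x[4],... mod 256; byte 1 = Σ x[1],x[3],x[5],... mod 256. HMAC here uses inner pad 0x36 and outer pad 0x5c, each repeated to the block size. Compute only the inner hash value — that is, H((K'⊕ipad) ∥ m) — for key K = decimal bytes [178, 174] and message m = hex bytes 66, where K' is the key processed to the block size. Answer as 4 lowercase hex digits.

5604

Key decimal bytes [178, 174] = b2 ae is 2 bytes ≤ B = 6; zero-pad to 6 bytes: K' = b2 ae 00 00 00 00.
K' ⊕ ipad = 84 98 36 36 36 36.
Inner input = 84 98 36 36 36 36 ∥ 66.
Inner hash: even-index sum = 342 mod 256 = 86; odd-index sum = 260 mod 256 = 4 → 56 04.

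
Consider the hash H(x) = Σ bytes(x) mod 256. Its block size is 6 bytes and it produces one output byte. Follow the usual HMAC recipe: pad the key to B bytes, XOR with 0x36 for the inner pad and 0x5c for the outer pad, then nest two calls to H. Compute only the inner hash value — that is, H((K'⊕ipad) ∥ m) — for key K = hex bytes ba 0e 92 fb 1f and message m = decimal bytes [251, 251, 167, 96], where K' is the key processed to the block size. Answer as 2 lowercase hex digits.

91

Key hex bytes ba 0e 92 fb 1f is 5 bytes ≤ B = 6; zero-pad to 6 bytes: K' = ba 0e 92 fb 1f 00.
K' ⊕ ipad = 8c 38 a4 cd 29 36.
Inner input = 8c 38 a4 cd 29 36 ∥ fb fb a7 60.
Inner hash: sum = 140+56+164+205+41+54+251+251+167+96 = 1425; mod 256 = 145 → 91.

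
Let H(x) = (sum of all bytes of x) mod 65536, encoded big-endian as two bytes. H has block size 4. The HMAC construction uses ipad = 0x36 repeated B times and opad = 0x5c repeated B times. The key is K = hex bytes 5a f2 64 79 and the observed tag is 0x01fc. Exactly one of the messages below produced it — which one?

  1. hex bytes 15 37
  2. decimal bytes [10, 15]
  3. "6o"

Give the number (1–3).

2

Key hex bytes 5a f2 64 79 is exactly B = 4 bytes: K' = 5a f2 64 79.
K' ⊕ ipad = 6c c4 52 4f; K' ⊕ opad = 06 ae 38 25.
m1: inner = H(6c c4 52 4f 15 37) = 02 1d; tag = H(06 ae 38 25 02 1d) = 0130
m2: inner = H(6c c4 52 4f 0a 0f) = 01 ea; tag = H(06 ae 38 25 01 ea) = 01fc ← matches
m3: inner = H(6c c4 52 4f 36 6f) = 02 76; tag = H(06 ae 38 25 02 76) = 0189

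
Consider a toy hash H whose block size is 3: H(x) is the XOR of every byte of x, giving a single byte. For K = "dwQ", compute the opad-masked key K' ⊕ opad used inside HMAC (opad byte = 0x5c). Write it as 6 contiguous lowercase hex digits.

Key "dwQ" = 64 77 51 is exactly B = 3 bytes: K' = 64 77 51.
XOR each byte with 0x5c: 64⊕5c=38, 77⊕5c=2b, 51⊕5c=0d.

382b0d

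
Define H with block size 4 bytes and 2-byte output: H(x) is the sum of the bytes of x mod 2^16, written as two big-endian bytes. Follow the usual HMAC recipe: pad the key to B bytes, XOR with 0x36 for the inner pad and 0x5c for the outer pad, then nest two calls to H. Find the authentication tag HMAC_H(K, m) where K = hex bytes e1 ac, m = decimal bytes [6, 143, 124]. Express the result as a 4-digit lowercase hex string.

0355

Key hex bytes e1 ac is 2 bytes ≤ B = 4; zero-pad to 4 bytes: K' = e1 ac 00 00.
K' ⊕ ipad = d7 9a 36 36.  K' ⊕ opad = bd f0 5c 5c.
Inner input = (K'⊕ipad) ∥ m = d7 9a 36 36 ∥ 06 8f 7c.
Inner hash: sum = 215+154+54+54+6+143+124 = 750 → 02 ee.
Outer input = (K'⊕opad) ∥ inner = bd f0 5c 5c ∥ 02 ee.
Outer hash (tag): sum = 189+240+92+92+2+238 = 853 → 03 55.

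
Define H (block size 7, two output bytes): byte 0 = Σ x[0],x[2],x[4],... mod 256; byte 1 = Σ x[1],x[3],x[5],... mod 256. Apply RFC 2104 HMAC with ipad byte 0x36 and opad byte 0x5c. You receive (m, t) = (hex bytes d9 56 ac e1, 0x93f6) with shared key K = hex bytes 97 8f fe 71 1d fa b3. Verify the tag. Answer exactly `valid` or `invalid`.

invalid

Key hex bytes 97 8f fe 71 1d fa b3 is exactly B = 7 bytes: K' = 97 8f fe 71 1d fa b3.
K' ⊕ ipad = a1 b9 c8 47 2b cc 85; K' ⊕ opad = cb d3 a2 2d 41 a6 ef.
Inner hash: even-index sum = 848 mod 256 = 80; odd-index sum = 849 mod 256 = 81 → 50 51.
Outer hash (recomputed tag): even-index sum = 750 mod 256 = 238; odd-index sum = 502 mod 256 = 246 → ee f6.
Recomputed tag = eef6; claimed = 93f6 → mismatch.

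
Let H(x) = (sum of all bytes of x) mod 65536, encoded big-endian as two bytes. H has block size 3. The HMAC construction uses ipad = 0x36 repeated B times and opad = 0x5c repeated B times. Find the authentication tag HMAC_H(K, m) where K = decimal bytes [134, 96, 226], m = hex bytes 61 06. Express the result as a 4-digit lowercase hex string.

Key decimal bytes [134, 96, 226] = 86 60 e2 is exactly B = 3 bytes: K' = 86 60 e2.
K' ⊕ ipad = b0 56 d4.  K' ⊕ opad = da 3c be.
Inner input = (K'⊕ipad) ∥ m = b0 56 d4 ∥ 61 06.
Inner hash: sum = 176+86+212+97+6 = 577 → 02 41.
Outer input = (K'⊕opad) ∥ inner = da 3c be ∥ 02 41.
Outer hash (tag): sum = 218+60+190+2+65 = 535 → 02 17.

0217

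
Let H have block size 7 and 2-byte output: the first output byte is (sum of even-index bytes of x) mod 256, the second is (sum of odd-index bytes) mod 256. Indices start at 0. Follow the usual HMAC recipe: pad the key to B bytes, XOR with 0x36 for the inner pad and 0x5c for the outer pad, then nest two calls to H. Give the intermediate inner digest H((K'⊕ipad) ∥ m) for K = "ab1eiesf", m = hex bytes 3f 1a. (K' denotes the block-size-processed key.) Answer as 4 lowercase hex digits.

Key "ab1eiesf" = 61 62 31 65 69 65 73 66 is 8 bytes > B = 7, so hash it first: H(key) = 6e 92, then zero-pad to 7 bytes: K' = 6e 92 00 00 00 00 00.
K' ⊕ ipad = 58 a4 36 36 36 36 36.
Inner input = 58 a4 36 36 36 36 36 ∥ 3f 1a.
Inner hash: even-index sum = 276 mod 256 = 20; odd-index sum = 335 mod 256 = 79 → 14 4f.

144f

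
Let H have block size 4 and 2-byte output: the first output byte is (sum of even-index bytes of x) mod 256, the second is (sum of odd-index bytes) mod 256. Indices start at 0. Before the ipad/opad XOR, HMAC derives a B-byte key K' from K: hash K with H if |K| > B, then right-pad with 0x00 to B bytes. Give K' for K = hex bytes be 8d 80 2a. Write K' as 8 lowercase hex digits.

Key hex bytes be 8d 80 2a is exactly B = 4 bytes: K' = be 8d 80 2a.

be8d802a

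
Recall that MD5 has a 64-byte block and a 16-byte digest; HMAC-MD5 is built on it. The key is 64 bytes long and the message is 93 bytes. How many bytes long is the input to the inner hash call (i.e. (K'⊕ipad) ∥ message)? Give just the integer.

157

Key is 64 ≤ 64 bytes, zero-padded: |K'| = 64.
Inner input = (K'⊕ipad) ∥ m → 64 + 93 = 157 bytes.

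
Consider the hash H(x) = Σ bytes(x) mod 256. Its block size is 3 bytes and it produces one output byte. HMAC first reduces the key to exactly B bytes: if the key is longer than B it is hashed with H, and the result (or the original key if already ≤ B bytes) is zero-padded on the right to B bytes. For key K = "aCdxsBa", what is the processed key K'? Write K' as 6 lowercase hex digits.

960000

|K| = 7 > B = 3, so first hash the key.
H(K): sum = 97+67+100+120+115+66+97 = 662; mod 256 = 150 → 96.
Zero-pad H(K) = 96 to 3 bytes: K' = 96 00 00.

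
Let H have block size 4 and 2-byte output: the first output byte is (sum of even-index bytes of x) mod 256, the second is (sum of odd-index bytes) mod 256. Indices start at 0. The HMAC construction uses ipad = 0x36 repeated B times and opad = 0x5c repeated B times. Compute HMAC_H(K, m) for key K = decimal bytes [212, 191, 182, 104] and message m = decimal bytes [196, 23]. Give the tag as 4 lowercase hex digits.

9815

Key decimal bytes [212, 191, 182, 104] = d4 bf b6 68 is exactly B = 4 bytes: K' = d4 bf b6 68.
K' ⊕ ipad = e2 89 80 5e.  K' ⊕ opad = 88 e3 ea 34.
Inner input = (K'⊕ipad) ∥ m = e2 89 80 5e ∥ c4 17.
Inner hash: even-index sum = 550 mod 256 = 38; odd-index sum = 254 mod 256 = 254 → 26 fe.
Outer input = (K'⊕opad) ∥ inner = 88 e3 ea 34 ∥ 26 fe.
Outer hash (tag): even-index sum = 408 mod 256 = 152; odd-index sum = 533 mod 256 = 21 → 98 15.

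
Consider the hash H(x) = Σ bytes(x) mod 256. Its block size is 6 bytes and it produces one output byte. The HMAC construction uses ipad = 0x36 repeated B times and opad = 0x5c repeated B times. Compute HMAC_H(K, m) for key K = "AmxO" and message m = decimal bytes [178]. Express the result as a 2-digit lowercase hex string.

f4

Key "AmxO" = 41 6d 78 4f is 4 bytes ≤ B = 6; zero-pad to 6 bytes: K' = 41 6d 78 4f 00 00.
K' ⊕ ipad = 77 5b 4e 79 36 36.  K' ⊕ opad = 1d 31 24 13 5c 5c.
Inner input = (K'⊕ipad) ∥ m = 77 5b 4e 79 36 36 ∥ b2.
Inner hash: sum = 119+91+78+121+54+54+178 = 695; mod 256 = 183 → b7.
Outer input = (K'⊕opad) ∥ inner = 1d 31 24 13 5c 5c ∥ b7.
Outer hash (tag): sum = 29+49+36+19+92+92+183 = 500; mod 256 = 244 → f4.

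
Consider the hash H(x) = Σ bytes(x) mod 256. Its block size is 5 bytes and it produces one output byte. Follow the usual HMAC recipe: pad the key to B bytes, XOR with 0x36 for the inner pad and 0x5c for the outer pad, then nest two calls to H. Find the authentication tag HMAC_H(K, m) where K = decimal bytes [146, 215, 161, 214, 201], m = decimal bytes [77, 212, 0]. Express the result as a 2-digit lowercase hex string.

Key decimal bytes [146, 215, 161, 214, 201] = 92 d7 a1 d6 c9 is exactly B = 5 bytes: K' = 92 d7 a1 d6 c9.
K' ⊕ ipad = a4 e1 97 e0 ff.  K' ⊕ opad = ce 8b fd 8a 95.
Inner input = (K'⊕ipad) ∥ m = a4 e1 97 e0 ff ∥ 4d d4 00.
Inner hash: sum = 164+225+151+224+255+77+212+0 = 1308; mod 256 = 28 → 1c.
Outer input = (K'⊕opad) ∥ inner = ce 8b fd 8a 95 ∥ 1c.
Outer hash (tag): sum = 206+139+253+138+149+28 = 913; mod 256 = 145 → 91.

91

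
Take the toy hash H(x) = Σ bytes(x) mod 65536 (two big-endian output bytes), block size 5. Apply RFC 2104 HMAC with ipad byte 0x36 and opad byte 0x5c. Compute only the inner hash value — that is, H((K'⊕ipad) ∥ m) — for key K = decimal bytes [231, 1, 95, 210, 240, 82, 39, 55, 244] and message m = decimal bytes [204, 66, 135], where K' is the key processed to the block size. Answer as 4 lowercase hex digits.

0304

Key decimal bytes [231, 1, 95, 210, 240, 82, 39, 55, 244] = e7 01 5f d2 f0 52 27 37 f4 is 9 bytes > B = 5, so hash it first: H(key) = 04 ad, then zero-pad to 5 bytes: K' = 04 ad 00 00 00.
K' ⊕ ipad = 32 9b 36 36 36.
Inner input = 32 9b 36 36 36 ∥ cc 42 87.
Inner hash: sum = 50+155+54+54+54+204+66+135 = 772 → 03 04.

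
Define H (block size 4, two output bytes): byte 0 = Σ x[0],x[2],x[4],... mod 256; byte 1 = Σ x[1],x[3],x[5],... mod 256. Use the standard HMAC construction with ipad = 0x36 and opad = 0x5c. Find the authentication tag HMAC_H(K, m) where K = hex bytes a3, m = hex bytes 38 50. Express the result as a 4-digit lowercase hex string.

Key hex bytes a3 is 1 byte ≤ B = 4; zero-pad to 4 bytes: K' = a3 00 00 00.
K' ⊕ ipad = 95 36 36 36.  K' ⊕ opad = ff 5c 5c 5c.
Inner input = (K'⊕ipad) ∥ m = 95 36 36 36 ∥ 38 50.
Inner hash: even-index sum = 259 mod 256 = 3; odd-index sum = 188 mod 256 = 188 → 03 bc.
Outer input = (K'⊕opad) ∥ inner = ff 5c 5c 5c ∥ 03 bc.
Outer hash (tag): even-index sum = 350 mod 256 = 94; odd-index sum = 372 mod 256 = 116 → 5e 74.

5e74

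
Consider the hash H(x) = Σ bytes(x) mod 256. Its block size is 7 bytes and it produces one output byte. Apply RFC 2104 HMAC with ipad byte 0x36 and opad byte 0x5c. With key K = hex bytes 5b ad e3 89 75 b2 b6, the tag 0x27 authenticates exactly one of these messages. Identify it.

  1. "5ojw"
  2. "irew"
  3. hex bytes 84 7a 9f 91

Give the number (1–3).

Key hex bytes 5b ad e3 89 75 b2 b6 is exactly B = 7 bytes: K' = 5b ad e3 89 75 b2 b6.
K' ⊕ ipad = 6d 9b d5 bf 43 84 80; K' ⊕ opad = 07 f1 bf d5 29 ee ea.
m1: inner = H(6d 9b d5 bf 43 84 80 35 6f 6a 77) = 68; tag = H(07 f1 bf d5 29 ee ea 68) = f5
m2: inner = H(6d 9b d5 bf 43 84 80 69 72 65 77) = 9a; tag = H(07 f1 bf d5 29 ee ea 9a) = 27 ← matches
m3: inner = H(6d 9b d5 bf 43 84 80 84 7a 9f 91) = 11; tag = H(07 f1 bf d5 29 ee ea 11) = 9e

2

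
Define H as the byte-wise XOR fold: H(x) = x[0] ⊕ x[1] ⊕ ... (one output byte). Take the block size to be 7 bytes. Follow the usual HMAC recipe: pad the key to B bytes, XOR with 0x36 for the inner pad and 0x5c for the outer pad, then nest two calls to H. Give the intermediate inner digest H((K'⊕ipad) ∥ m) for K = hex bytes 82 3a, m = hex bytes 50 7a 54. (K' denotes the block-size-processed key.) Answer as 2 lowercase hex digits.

Key hex bytes 82 3a is 2 bytes ≤ B = 7; zero-pad to 7 bytes: K' = 82 3a 00 00 00 00 00.
K' ⊕ ipad = b4 0c 36 36 36 36 36.
Inner input = b4 0c 36 36 36 36 36 ∥ 50 7a 54.
Inner hash: XOR b4⊕0c⊕36⊕36⊕36⊕36⊕36⊕50⊕7a⊕54 = f0.

f0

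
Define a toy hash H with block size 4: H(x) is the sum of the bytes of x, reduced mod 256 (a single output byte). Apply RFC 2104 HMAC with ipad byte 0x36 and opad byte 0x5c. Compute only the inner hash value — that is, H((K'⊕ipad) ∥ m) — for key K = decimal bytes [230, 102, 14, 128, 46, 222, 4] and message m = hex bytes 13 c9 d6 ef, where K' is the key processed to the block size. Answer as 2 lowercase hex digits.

1f

Key decimal bytes [230, 102, 14, 128, 46, 222, 4] = e6 66 0e 80 2e de 04 is 7 bytes > B = 4, so hash it first: H(key) = ea, then zero-pad to 4 bytes: K' = ea 00 00 00.
K' ⊕ ipad = dc 36 36 36.
Inner input = dc 36 36 36 ∥ 13 c9 d6 ef.
Inner hash: sum = 220+54+54+54+19+201+214+239 = 1055; mod 256 = 31 → 1f.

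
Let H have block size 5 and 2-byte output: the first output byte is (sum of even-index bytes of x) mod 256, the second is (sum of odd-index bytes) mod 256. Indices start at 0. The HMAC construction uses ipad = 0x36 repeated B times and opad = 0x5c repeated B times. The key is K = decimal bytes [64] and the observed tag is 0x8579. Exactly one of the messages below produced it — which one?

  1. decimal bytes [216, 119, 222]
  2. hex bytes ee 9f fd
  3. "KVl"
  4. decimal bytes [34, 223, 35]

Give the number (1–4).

4

Key decimal bytes [64] = 40 is 1 byte ≤ B = 5; zero-pad to 5 bytes: K' = 40 00 00 00 00.
K' ⊕ ipad = 76 36 36 36 36; K' ⊕ opad = 1c 5c 5c 5c 5c.
m1: inner = H(76 36 36 36 36 d8 77 de) = 59 22; tag = H(1c 5c 5c 5c 5c 59 22) = f611
m2: inner = H(76 36 36 36 36 ee 9f fd) = 81 57; tag = H(1c 5c 5c 5c 5c 81 57) = 2b39
m3: inner = H(76 36 36 36 36 4b 56 6c) = 38 23; tag = H(1c 5c 5c 5c 5c 38 23) = f7f0
m4: inner = H(76 36 36 36 36 22 df 23) = c1 b1; tag = H(1c 5c 5c 5c 5c c1 b1) = 8579 ← matches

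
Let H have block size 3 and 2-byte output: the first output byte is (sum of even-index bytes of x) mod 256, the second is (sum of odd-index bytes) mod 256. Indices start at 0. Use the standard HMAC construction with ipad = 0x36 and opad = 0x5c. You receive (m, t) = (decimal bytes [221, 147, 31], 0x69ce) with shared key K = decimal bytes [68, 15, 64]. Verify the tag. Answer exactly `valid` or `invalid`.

valid

Key decimal bytes [68, 15, 64] = 44 0f 40 is exactly B = 3 bytes: K' = 44 0f 40.
K' ⊕ ipad = 72 39 76; K' ⊕ opad = 18 53 1c.
Inner hash: even-index sum = 379 mod 256 = 123; odd-index sum = 309 mod 256 = 53 → 7b 35.
Outer hash (recomputed tag): even-index sum = 105 mod 256 = 105; odd-index sum = 206 mod 256 = 206 → 69 ce.
Recomputed tag = 69ce; claimed = 69ce → match.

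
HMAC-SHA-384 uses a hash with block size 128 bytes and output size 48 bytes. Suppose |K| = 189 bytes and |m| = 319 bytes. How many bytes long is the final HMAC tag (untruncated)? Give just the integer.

48

The tag is one SHA-384 digest: 48 bytes.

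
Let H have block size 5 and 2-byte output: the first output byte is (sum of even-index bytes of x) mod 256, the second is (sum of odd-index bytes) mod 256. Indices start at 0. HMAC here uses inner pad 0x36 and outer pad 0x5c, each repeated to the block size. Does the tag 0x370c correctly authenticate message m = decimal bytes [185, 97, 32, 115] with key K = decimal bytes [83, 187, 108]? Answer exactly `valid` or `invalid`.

Key decimal bytes [83, 187, 108] = 53 bb 6c is 3 bytes ≤ B = 5; zero-pad to 5 bytes: K' = 53 bb 6c 00 00.
K' ⊕ ipad = 65 8d 5a 36 36; K' ⊕ opad = 0f e7 30 5c 5c.
Inner hash: even-index sum = 457 mod 256 = 201; odd-index sum = 412 mod 256 = 156 → c9 9c.
Outer hash (recomputed tag): even-index sum = 311 mod 256 = 55; odd-index sum = 524 mod 256 = 12 → 37 0c.
Recomputed tag = 370c; claimed = 370c → match.

valid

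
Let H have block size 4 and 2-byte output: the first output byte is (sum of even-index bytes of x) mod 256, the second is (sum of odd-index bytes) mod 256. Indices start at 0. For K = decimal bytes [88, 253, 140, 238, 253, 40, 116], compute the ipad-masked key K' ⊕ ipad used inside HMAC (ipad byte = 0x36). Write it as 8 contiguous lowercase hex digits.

Key decimal bytes [88, 253, 140, 238, 253, 40, 116] = 58 fd 8c ee fd 28 74 is 7 bytes > B = 4, so hash it first: H(key) = 55 13, then zero-pad to 4 bytes: K' = 55 13 00 00.
XOR each byte with 0x36: 55⊕36=63, 13⊕36=25, 00⊕36=36, 00⊕36=36.

63253636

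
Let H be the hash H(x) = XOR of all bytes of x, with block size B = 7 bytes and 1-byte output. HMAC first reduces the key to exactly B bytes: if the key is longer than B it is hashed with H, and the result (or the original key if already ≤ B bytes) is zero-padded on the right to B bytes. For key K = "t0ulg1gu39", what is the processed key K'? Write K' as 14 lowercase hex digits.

13000000000000

|K| = 10 > B = 7, so first hash the key.
H(K): XOR 74⊕30⊕75⊕6c⊕67⊕31⊕67⊕75⊕33⊕39 = 13.
Zero-pad H(K) = 13 to 7 bytes: K' = 13 00 00 00 00 00 00.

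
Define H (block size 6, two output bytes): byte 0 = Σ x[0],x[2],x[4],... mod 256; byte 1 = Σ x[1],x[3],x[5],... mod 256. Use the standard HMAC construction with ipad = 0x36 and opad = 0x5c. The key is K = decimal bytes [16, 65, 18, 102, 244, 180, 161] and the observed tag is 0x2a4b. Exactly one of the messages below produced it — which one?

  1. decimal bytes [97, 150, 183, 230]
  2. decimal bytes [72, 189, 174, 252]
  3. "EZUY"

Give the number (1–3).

3

Key decimal bytes [16, 65, 18, 102, 244, 180, 161] = 10 41 12 66 f4 b4 a1 is 7 bytes > B = 6, so hash it first: H(key) = b7 5b, then zero-pad to 6 bytes: K' = b7 5b 00 00 00 00.
K' ⊕ ipad = 81 6d 36 36 36 36; K' ⊕ opad = eb 07 5c 5c 5c 5c.
m1: inner = H(81 6d 36 36 36 36 61 96 b7 e6) = 05 55; tag = H(eb 07 5c 5c 5c 5c 05 55) = a814
m2: inner = H(81 6d 36 36 36 36 48 bd ae fc) = e3 92; tag = H(eb 07 5c 5c 5c 5c e3 92) = 8651
m3: inner = H(81 6d 36 36 36 36 45 5a 55 59) = 87 8c; tag = H(eb 07 5c 5c 5c 5c 87 8c) = 2a4b ← matches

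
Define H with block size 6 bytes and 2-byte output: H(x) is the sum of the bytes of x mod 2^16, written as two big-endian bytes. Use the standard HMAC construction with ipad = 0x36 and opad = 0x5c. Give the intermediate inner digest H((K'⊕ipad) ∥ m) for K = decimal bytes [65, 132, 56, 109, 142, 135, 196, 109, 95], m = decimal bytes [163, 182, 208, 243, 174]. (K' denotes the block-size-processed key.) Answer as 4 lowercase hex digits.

050d

Key decimal bytes [65, 132, 56, 109, 142, 135, 196, 109, 95] = 41 84 38 6d 8e 87 c4 6d 5f is 9 bytes > B = 6, so hash it first: H(key) = 04 0f, then zero-pad to 6 bytes: K' = 04 0f 00 00 00 00.
K' ⊕ ipad = 32 39 36 36 36 36.
Inner input = 32 39 36 36 36 36 ∥ a3 b6 d0 f3 ae.
Inner hash: sum = 50+57+54+54+54+54+163+182+208+243+174 = 1293 → 05 0d.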